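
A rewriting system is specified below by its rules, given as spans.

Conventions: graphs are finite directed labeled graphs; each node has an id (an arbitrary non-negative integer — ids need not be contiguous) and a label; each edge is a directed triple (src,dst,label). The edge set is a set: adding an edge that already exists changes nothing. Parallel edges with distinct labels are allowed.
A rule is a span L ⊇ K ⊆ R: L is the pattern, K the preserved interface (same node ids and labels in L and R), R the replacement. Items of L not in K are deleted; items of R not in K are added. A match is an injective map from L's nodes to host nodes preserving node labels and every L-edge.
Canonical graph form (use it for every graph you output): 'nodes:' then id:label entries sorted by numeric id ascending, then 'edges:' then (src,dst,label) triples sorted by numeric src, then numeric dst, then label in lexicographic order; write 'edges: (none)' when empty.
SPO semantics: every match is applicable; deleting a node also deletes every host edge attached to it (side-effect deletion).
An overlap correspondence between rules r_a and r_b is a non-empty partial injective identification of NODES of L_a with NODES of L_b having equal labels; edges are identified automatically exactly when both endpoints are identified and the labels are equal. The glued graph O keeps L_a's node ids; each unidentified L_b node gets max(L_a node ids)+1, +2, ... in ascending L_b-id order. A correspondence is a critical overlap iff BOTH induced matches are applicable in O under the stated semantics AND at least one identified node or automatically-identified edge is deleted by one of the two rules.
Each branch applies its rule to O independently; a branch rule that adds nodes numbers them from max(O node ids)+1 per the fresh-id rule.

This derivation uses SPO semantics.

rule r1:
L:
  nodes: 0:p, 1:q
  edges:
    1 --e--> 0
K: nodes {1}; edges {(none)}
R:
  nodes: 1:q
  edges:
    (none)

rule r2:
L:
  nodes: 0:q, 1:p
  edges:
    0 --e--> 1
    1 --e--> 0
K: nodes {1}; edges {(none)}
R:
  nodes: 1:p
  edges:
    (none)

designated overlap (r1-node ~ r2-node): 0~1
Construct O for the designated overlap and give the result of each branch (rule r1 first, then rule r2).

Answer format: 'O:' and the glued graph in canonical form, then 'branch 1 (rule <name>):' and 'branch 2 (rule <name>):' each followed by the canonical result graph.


O:
nodes: 0:p, 1:q, 2:q
edges: (0,2,e); (1,0,e); (2,0,e)
branch 1 (rule r1):
nodes: 1:q, 2:q
edges: (none)
branch 2 (rule r2):
nodes: 0:p, 1:q
edges: (1,0,e)


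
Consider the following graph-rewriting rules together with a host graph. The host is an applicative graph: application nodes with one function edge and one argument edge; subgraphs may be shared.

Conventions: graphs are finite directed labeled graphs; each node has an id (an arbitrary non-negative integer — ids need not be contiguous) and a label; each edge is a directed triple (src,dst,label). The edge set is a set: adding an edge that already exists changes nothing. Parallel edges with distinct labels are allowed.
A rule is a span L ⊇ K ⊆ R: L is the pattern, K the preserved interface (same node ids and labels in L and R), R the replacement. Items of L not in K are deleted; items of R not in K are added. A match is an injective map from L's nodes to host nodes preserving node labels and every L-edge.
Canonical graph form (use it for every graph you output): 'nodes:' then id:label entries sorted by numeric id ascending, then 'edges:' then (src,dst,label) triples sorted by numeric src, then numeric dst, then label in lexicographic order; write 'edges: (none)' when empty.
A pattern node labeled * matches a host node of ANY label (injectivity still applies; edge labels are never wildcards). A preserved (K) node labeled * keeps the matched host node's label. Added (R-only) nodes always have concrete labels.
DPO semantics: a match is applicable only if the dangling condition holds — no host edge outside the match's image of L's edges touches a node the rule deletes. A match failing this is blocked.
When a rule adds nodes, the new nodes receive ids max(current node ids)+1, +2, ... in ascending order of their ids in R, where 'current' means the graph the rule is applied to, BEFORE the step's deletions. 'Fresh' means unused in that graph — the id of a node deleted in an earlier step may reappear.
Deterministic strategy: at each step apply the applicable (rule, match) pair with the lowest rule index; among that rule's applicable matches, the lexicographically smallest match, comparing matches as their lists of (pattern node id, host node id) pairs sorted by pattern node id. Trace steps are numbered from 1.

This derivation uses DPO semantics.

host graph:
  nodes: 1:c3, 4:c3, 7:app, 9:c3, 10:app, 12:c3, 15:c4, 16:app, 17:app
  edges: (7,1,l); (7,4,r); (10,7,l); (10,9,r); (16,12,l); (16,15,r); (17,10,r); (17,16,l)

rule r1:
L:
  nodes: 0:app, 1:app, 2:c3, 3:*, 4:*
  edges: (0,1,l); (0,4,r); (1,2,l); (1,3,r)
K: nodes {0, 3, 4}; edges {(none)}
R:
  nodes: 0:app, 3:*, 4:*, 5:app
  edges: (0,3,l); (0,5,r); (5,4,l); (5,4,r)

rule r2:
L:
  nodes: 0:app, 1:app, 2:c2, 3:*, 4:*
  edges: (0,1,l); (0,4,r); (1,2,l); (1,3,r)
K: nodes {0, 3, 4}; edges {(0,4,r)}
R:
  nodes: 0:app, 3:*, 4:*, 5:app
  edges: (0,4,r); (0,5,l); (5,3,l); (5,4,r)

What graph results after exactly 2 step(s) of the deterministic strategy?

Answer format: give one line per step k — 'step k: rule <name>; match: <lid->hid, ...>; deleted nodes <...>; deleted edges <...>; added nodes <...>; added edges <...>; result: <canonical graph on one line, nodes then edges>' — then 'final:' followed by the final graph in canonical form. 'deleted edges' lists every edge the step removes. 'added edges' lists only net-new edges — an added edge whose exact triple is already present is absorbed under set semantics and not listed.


step 1: rule r1; match: 0->10, 1->7, 2->1, 3->4, 4->9; deleted nodes 1, 7; deleted edges (7,1,l); (7,4,r); (10,7,l); (10,9,r); added nodes 18; added edges (10,4,l); (10,18,r); (18,9,l); (18,9,r); result: nodes: 4:c3, 9:c3, 10:app, 12:c3, 15:c4, 16:app, 17:app, 18:app edges: (10,4,l); (10,18,r); (16,12,l); (16,15,r); (17,10,r); (17,16,l); (18,9,l); (18,9,r)
step 2: rule r1; match: 0->17, 1->16, 2->12, 3->15, 4->10; deleted nodes 12, 16; deleted edges (16,12,l); (16,15,r); (17,10,r); (17,16,l); added nodes 19; added edges (17,15,l); (17,19,r); (19,10,l); (19,10,r); result: nodes: 4:c3, 9:c3, 10:app, 15:c4, 17:app, 18:app, 19:app edges: (10,4,l); (10,18,r); (17,15,l); (17,19,r); (18,9,l); (18,9,r); (19,10,l); (19,10,r)
final:
nodes: 4:c3, 9:c3, 10:app, 15:c4, 17:app, 18:app, 19:app
edges: (10,4,l); (10,18,r); (17,15,l); (17,19,r); (18,9,l); (18,9,r); (19,10,l); (19,10,r)


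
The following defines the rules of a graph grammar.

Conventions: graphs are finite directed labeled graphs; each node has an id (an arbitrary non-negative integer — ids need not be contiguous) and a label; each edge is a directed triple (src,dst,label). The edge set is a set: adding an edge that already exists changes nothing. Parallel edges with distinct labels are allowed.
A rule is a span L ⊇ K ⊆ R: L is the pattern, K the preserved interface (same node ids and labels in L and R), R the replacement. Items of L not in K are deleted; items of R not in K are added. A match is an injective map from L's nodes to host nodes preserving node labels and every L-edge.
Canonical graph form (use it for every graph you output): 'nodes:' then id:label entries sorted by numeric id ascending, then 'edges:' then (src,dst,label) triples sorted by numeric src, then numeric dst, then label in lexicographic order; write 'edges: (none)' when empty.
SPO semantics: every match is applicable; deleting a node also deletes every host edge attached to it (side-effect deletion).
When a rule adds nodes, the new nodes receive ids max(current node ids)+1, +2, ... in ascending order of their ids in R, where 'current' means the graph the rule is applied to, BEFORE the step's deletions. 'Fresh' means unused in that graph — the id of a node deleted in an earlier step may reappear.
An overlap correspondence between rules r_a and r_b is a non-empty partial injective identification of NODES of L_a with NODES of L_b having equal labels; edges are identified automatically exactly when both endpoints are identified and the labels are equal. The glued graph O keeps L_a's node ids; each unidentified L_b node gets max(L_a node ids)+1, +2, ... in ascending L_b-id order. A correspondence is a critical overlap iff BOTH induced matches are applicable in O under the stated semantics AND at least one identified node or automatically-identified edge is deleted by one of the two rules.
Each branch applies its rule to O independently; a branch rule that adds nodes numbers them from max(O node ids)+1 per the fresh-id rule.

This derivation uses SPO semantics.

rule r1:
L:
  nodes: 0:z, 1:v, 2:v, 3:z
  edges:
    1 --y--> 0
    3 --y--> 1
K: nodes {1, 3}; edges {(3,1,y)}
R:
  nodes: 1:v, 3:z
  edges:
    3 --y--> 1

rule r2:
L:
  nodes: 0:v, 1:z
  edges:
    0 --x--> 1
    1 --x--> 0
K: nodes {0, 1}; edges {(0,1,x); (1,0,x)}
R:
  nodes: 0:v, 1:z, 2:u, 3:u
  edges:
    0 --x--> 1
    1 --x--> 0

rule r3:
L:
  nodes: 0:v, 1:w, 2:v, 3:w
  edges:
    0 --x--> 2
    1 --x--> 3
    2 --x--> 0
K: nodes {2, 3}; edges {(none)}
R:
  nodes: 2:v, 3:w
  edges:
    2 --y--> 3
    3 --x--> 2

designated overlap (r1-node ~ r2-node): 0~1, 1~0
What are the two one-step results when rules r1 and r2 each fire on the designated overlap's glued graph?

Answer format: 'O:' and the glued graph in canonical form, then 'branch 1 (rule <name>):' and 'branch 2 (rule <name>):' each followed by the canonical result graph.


O:
nodes: 0:z, 1:v, 2:v, 3:z
edges: (0,1,x); (1,0,x); (1,0,y); (3,1,y)
branch 1 (rule r1):
nodes: 1:v, 3:z
edges: (3,1,y)
branch 2 (rule r2):
nodes: 0:z, 1:v, 2:v, 3:z, 4:u, 5:u
edges: (0,1,x); (1,0,x); (1,0,y); (3,1,y)


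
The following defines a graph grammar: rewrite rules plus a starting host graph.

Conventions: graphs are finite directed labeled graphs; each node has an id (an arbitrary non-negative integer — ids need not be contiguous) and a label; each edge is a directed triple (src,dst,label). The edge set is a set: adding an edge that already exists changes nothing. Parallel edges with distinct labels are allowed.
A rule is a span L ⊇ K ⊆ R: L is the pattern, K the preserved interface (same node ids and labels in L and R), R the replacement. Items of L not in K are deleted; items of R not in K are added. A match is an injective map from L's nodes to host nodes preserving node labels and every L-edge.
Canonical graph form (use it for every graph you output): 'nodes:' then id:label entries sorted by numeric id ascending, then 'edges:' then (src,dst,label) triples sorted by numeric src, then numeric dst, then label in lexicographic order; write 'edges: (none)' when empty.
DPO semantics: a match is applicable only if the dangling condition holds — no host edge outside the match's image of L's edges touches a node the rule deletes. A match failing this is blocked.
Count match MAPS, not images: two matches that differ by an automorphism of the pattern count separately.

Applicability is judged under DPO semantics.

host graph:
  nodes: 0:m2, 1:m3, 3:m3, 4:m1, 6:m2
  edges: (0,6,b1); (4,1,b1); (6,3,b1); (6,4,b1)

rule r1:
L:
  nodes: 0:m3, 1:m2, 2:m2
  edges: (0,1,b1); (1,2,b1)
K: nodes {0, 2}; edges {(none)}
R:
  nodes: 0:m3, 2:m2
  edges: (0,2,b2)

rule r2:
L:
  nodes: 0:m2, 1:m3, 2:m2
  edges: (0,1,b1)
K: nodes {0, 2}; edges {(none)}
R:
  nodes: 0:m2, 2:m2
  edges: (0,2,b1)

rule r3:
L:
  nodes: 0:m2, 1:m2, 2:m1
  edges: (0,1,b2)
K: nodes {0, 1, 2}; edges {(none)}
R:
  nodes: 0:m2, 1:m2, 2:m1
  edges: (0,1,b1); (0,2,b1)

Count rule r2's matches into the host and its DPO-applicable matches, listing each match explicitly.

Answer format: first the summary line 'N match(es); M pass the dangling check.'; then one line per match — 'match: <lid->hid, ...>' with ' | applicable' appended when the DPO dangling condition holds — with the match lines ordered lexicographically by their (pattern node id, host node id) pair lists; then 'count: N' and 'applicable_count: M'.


1 match(es); 1 pass the dangling check.
match: 0->6, 1->3, 2->0 | applicable
count: 1
applicable_count: 1


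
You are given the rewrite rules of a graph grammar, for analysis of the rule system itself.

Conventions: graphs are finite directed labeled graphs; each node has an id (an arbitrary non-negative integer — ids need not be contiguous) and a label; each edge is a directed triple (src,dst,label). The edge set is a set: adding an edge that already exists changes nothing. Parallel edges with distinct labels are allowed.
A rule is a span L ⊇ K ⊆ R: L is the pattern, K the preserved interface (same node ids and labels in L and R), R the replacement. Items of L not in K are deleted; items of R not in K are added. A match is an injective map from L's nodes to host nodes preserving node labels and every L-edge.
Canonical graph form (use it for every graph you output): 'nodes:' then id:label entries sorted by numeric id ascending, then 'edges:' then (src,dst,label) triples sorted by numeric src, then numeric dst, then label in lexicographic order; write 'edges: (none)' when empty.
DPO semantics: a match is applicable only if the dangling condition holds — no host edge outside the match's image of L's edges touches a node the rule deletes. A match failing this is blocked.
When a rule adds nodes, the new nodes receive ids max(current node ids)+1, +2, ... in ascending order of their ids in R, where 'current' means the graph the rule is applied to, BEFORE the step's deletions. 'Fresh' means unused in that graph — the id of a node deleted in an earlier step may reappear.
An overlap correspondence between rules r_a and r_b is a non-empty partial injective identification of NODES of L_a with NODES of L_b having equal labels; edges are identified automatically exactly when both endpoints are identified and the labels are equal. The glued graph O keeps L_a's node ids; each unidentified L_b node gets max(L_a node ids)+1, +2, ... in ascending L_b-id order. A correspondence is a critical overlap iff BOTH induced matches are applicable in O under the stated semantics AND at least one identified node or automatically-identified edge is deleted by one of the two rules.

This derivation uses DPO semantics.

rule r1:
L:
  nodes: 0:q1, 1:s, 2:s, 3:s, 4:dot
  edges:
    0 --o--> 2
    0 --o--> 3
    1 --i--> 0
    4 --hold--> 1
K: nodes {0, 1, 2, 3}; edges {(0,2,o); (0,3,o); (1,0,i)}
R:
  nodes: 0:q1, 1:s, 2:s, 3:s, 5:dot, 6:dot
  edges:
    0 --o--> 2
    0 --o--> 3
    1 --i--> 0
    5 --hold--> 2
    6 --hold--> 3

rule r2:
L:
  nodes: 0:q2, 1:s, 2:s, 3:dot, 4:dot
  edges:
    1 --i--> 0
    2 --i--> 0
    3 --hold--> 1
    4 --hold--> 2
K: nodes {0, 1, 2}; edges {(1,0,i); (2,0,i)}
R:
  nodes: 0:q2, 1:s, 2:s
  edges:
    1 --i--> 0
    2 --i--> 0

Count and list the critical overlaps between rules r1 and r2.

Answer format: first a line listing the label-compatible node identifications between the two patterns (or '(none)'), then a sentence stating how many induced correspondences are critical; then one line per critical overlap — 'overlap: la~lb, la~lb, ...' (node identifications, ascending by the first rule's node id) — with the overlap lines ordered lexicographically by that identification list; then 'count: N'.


label-compatible node identifications between L(r1) and L(r2): 1~1, 1~2, 2~1, 2~2, 3~1, 3~2, 4~3, 4~4
6 of the induced correspondences are critical overlaps of r1 and r2.
overlap: 1~1, 2~2, 4~3
overlap: 1~1, 3~2, 4~3
overlap: 1~1, 4~3
overlap: 1~2, 2~1, 4~4
overlap: 1~2, 3~1, 4~4
overlap: 1~2, 4~4
count: 6


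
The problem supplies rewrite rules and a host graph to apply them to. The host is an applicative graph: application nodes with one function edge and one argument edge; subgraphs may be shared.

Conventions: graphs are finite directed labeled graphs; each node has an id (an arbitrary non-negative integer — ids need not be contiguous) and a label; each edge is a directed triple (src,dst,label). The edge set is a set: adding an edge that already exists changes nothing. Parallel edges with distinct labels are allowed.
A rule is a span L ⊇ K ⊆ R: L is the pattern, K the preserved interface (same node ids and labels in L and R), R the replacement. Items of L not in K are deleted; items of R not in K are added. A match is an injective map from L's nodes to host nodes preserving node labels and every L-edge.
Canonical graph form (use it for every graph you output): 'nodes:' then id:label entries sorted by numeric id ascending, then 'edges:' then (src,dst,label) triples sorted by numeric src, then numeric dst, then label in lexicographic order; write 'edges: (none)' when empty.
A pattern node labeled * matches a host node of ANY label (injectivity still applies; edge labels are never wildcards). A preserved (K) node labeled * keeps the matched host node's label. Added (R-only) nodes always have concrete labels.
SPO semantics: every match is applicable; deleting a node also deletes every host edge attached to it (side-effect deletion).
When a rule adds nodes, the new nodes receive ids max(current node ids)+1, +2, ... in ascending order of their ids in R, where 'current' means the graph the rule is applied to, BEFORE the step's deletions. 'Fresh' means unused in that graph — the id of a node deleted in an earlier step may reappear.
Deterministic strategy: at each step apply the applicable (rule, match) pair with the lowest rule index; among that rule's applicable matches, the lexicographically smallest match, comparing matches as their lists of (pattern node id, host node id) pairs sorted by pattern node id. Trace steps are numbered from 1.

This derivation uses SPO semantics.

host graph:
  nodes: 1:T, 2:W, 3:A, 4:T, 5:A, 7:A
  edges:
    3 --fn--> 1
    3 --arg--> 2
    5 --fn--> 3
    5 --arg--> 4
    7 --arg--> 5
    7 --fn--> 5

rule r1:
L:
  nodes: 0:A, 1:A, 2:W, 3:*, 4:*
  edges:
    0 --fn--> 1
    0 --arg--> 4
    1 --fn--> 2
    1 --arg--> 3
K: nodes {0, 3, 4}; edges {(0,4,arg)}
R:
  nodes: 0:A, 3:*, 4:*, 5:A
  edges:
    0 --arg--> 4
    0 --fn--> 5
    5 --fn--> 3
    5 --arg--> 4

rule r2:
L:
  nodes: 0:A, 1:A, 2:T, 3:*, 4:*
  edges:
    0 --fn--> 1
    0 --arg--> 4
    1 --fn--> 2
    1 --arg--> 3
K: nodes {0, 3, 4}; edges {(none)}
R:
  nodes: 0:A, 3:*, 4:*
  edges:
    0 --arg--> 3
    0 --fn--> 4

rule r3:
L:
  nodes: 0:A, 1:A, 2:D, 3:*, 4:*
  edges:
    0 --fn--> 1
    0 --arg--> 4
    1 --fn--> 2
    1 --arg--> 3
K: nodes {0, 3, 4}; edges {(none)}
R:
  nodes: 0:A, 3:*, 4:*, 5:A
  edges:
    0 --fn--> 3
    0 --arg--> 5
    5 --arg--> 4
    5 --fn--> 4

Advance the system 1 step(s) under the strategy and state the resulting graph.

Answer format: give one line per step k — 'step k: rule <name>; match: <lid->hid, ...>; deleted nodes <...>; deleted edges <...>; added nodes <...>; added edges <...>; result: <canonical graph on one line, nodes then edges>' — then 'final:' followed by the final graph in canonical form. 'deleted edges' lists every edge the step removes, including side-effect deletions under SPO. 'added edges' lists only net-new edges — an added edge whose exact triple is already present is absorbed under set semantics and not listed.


step 1: rule r2; match: 0->5, 1->3, 2->1, 3->2, 4->4; deleted nodes 1, 3; deleted edges (3,1,fn); (3,2,arg); (5,3,fn); (5,4,arg); added nodes (none); added edges (5,2,arg); (5,4,fn); result: nodes: 2:W, 4:T, 5:A, 7:A edges: (5,2,arg); (5,4,fn); (7,5,arg); (7,5,fn)
final:
nodes: 2:W, 4:T, 5:A, 7:A
edges: (5,2,arg); (5,4,fn); (7,5,arg); (7,5,fn)


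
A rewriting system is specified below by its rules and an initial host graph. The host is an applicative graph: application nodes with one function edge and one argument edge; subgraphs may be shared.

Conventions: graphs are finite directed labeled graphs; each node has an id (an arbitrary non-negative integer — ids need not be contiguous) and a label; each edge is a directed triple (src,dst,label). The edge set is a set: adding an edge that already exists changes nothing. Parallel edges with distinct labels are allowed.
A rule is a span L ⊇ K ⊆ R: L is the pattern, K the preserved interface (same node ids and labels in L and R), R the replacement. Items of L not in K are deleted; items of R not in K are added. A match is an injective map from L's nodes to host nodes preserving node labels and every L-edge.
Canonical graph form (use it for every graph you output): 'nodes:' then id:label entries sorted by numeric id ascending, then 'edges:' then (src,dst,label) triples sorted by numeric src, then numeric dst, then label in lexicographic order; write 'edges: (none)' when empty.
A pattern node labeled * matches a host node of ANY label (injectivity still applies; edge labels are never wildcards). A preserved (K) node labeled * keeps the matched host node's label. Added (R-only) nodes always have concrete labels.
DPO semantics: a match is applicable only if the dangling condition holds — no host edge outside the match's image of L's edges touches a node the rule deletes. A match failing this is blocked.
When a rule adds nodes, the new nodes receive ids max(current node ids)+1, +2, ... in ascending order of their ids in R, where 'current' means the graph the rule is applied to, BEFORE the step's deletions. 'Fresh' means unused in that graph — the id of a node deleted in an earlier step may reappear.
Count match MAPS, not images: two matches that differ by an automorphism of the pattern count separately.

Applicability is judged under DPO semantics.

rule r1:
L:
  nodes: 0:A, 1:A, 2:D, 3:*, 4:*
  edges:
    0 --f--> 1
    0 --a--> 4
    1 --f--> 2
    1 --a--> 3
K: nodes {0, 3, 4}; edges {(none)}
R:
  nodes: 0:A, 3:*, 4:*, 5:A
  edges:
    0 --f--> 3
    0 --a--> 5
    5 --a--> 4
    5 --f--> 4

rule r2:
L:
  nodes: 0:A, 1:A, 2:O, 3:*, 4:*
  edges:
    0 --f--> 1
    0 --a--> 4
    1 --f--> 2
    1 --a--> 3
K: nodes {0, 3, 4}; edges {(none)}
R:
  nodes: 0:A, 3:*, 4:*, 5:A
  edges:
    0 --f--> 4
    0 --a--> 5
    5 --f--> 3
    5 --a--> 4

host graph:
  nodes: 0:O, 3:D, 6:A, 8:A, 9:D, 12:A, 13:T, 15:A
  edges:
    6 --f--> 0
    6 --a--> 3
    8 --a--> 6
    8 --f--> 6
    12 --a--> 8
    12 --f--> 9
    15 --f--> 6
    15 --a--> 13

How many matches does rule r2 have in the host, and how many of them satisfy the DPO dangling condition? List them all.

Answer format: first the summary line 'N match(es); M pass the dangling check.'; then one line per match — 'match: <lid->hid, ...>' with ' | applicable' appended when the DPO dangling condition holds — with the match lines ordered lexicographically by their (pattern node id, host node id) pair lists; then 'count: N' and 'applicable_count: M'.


1 match(es); 0 pass the dangling check.
match: 0->15, 1->6, 2->0, 3->3, 4->13
count: 1
applicable_count: 0


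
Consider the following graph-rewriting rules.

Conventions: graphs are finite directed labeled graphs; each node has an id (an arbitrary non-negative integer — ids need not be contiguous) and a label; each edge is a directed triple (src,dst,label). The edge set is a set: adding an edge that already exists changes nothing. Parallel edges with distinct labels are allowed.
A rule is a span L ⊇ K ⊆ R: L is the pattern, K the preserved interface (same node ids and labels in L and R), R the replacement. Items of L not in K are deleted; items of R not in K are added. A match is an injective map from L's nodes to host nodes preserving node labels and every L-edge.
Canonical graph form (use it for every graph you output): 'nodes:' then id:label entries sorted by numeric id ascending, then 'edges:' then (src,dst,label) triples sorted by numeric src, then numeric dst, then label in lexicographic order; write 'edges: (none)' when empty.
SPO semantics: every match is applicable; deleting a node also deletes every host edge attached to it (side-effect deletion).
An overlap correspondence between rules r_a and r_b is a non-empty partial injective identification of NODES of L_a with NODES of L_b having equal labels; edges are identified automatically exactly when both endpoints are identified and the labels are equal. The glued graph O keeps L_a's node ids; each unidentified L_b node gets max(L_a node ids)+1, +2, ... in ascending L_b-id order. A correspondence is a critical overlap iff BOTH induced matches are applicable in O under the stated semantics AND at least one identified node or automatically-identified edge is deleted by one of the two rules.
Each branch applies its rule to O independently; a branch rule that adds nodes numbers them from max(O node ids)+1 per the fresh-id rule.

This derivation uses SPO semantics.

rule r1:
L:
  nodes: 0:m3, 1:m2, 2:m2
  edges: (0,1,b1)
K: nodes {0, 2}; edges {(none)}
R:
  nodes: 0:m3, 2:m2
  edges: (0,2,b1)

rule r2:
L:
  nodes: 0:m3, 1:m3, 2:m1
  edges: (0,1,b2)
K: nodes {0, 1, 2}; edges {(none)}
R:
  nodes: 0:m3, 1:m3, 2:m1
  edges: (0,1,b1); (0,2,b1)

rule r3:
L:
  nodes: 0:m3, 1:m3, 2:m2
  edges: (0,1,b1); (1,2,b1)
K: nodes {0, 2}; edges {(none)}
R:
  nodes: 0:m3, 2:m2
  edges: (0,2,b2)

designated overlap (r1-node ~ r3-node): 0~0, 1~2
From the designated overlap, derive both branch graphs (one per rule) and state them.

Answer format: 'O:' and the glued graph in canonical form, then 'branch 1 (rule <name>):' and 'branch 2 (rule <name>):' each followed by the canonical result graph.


O:
nodes: 0:m3, 1:m2, 2:m2, 3:m3
edges: (0,1,b1); (0,3,b1); (3,1,b1)
branch 1 (rule r1):
nodes: 0:m3, 2:m2, 3:m3
edges: (0,2,b1); (0,3,b1)
branch 2 (rule r3):
nodes: 0:m3, 1:m2, 2:m2
edges: (0,1,b1); (0,1,b2)


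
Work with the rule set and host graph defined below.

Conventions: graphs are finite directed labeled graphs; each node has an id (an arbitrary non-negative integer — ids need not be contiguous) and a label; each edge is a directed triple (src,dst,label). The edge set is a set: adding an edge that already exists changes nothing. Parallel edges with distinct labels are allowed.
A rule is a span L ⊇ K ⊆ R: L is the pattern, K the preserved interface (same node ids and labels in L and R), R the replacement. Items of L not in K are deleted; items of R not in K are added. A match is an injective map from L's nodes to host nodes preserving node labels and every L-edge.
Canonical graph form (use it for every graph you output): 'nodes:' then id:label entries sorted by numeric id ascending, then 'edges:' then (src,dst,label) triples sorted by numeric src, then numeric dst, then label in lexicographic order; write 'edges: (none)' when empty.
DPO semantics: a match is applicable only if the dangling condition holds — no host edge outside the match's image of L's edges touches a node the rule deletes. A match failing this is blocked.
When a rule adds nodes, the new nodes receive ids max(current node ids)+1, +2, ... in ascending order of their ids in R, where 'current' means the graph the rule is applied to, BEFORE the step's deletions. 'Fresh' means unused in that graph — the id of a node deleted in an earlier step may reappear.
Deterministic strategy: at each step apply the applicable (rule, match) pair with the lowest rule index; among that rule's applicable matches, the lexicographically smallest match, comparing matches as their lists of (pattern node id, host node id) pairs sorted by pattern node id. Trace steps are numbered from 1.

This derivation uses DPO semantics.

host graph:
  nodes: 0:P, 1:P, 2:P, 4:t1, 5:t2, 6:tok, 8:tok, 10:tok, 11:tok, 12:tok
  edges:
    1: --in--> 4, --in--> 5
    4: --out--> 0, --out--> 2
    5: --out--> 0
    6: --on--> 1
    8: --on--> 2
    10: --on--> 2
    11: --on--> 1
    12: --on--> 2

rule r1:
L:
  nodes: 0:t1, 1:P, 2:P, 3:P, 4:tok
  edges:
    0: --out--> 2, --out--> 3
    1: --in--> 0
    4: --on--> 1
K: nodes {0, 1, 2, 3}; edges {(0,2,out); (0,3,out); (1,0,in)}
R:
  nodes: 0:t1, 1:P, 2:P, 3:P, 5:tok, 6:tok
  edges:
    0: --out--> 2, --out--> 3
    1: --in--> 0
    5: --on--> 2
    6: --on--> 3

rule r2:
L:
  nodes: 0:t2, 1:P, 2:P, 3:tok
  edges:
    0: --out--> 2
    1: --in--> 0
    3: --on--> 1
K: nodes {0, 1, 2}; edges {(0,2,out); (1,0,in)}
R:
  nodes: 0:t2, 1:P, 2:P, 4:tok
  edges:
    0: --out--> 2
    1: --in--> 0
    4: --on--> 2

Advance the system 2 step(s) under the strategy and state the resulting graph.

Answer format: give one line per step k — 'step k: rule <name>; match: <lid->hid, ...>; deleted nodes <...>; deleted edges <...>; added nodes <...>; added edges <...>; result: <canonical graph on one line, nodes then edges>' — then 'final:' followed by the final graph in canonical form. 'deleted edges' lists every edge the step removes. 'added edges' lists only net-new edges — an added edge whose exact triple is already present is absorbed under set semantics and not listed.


step 1: rule r1; match: 0->4, 1->1, 2->0, 3->2, 4->6; deleted nodes 6; deleted edges (6,1,on); added nodes 13, 14; added edges (13,0,on); (14,2,on); result: nodes: 0:P, 1:P, 2:P, 4:t1, 5:t2, 8:tok, 10:tok, 11:tok, 12:tok, 13:tok, 14:tok edges: (1,4,in); (1,5,in); (4,0,out); (4,2,out); (5,0,out); (8,2,on); (10,2,on); (11,1,on); (12,2,on); (13,0,on); (14,2,on)
step 2: rule r1; match: 0->4, 1->1, 2->0, 3->2, 4->11; deleted nodes 11; deleted edges (11,1,on); added nodes 15, 16; added edges (15,0,on); (16,2,on); result: nodes: 0:P, 1:P, 2:P, 4:t1, 5:t2, 8:tok, 10:tok, 12:tok, 13:tok, 14:tok, 15:tok, 16:tok edges: (1,4,in); (1,5,in); (4,0,out); (4,2,out); (5,0,out); (8,2,on); (10,2,on); (12,2,on); (13,0,on); (14,2,on); (15,0,on); (16,2,on)
final:
nodes: 0:P, 1:P, 2:P, 4:t1, 5:t2, 8:tok, 10:tok, 12:tok, 13:tok, 14:tok, 15:tok, 16:tok
edges: (1,4,in); (1,5,in); (4,0,out); (4,2,out); (5,0,out); (8,2,on); (10,2,on); (12,2,on); (13,0,on); (14,2,on); (15,0,on); (16,2,on)


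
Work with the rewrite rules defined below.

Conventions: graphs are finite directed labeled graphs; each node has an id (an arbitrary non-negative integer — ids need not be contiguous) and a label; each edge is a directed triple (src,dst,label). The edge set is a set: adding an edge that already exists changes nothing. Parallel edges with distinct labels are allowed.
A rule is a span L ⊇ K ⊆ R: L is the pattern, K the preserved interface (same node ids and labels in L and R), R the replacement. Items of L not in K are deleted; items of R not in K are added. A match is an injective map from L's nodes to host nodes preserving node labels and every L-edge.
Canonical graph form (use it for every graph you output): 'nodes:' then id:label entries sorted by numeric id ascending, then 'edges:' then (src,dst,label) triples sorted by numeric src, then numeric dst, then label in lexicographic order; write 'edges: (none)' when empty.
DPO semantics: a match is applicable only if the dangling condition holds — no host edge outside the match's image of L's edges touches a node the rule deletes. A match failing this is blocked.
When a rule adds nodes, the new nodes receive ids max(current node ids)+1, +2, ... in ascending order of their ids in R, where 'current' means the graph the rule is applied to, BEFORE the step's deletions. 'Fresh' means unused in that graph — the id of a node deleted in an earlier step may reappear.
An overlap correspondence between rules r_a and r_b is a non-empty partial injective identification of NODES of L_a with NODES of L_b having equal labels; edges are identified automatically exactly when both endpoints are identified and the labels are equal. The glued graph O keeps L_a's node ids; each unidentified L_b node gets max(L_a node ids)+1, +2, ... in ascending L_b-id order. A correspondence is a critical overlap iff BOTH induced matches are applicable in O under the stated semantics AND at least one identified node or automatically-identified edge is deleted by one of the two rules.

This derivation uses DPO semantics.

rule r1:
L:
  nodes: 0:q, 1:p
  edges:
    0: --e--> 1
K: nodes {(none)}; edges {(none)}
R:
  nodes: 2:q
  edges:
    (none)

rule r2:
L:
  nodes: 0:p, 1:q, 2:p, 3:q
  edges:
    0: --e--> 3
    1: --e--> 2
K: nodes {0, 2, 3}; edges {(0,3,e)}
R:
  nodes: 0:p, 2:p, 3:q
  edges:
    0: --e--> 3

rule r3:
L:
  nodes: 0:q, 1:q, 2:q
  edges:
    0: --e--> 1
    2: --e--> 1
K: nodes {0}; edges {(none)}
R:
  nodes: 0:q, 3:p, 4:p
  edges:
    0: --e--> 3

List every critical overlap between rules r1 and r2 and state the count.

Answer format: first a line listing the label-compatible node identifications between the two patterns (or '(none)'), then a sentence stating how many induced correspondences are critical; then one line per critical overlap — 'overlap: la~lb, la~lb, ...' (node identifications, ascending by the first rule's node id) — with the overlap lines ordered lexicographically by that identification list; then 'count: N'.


label-compatible node identifications between L(r1) and L(r2): 0~1, 0~3, 1~0, 1~2
1 of the induced correspondences is a critical overlap of r1 and r2.
overlap: 0~1, 1~2
count: 1


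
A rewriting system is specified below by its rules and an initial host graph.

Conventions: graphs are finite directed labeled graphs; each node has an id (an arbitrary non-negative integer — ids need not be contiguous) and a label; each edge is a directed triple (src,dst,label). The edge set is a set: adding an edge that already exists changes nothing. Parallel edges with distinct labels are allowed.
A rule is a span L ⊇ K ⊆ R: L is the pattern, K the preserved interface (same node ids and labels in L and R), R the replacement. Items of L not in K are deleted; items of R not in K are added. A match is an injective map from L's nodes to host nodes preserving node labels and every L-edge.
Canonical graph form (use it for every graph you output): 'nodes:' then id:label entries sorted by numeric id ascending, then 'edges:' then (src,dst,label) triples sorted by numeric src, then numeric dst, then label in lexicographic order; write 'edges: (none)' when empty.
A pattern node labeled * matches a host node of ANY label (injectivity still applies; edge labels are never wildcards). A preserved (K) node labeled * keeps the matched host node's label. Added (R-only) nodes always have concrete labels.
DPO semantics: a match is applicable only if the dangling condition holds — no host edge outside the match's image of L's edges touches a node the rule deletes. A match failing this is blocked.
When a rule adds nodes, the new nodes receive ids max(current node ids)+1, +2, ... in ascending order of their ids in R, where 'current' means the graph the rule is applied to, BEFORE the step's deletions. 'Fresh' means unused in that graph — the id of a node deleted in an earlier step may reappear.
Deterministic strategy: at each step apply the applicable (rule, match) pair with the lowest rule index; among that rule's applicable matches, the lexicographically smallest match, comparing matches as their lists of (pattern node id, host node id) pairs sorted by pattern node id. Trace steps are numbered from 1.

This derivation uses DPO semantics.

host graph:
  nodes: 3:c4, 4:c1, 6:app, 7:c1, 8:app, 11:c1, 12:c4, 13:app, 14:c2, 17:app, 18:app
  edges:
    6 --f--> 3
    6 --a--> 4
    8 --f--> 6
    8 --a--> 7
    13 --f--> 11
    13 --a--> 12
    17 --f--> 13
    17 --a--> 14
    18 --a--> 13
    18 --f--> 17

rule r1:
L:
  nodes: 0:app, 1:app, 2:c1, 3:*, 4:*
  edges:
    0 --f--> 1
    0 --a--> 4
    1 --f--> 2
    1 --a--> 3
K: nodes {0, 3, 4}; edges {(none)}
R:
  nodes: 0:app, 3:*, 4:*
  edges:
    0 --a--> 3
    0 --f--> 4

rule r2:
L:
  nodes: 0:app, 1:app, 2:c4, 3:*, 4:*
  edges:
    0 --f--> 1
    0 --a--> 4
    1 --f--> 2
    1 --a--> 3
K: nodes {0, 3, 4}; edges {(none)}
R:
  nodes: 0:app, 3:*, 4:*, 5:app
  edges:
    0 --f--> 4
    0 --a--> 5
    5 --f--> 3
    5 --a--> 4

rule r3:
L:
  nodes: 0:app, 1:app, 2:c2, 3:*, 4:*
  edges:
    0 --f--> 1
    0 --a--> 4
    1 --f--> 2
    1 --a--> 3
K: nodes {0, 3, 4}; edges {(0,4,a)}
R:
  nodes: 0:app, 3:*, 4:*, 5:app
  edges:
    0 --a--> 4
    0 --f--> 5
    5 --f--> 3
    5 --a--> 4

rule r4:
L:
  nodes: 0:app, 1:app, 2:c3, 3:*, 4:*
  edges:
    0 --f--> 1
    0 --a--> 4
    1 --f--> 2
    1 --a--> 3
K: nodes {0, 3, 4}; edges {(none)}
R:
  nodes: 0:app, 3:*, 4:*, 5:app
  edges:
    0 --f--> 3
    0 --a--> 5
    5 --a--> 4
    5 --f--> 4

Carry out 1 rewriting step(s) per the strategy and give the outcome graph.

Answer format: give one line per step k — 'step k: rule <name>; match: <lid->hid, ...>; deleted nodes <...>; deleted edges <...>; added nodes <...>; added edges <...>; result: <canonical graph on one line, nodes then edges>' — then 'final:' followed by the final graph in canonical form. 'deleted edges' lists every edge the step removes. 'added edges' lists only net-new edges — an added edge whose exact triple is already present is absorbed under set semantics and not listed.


step 1: rule r2; match: 0->8, 1->6, 2->3, 3->4, 4->7; deleted nodes 3, 6; deleted edges (6,3,f); (6,4,a); (8,6,f); (8,7,a); added nodes 19; added edges (8,7,f); (8,19,a); (19,4,f); (19,7,a); result: nodes: 4:c1, 7:c1, 8:app, 11:c1, 12:c4, 13:app, 14:c2, 17:app, 18:app, 19:app edges: (8,7,f); (8,19,a); (13,11,f); (13,12,a); (17,13,f); (17,14,a); (18,13,a); (18,17,f); (19,4,f); (19,7,a)
final:
nodes: 4:c1, 7:c1, 8:app, 11:c1, 12:c4, 13:app, 14:c2, 17:app, 18:app, 19:app
edges: (8,7,f); (8,19,a); (13,11,f); (13,12,a); (17,13,f); (17,14,a); (18,13,a); (18,17,f); (19,4,f); (19,7,a)


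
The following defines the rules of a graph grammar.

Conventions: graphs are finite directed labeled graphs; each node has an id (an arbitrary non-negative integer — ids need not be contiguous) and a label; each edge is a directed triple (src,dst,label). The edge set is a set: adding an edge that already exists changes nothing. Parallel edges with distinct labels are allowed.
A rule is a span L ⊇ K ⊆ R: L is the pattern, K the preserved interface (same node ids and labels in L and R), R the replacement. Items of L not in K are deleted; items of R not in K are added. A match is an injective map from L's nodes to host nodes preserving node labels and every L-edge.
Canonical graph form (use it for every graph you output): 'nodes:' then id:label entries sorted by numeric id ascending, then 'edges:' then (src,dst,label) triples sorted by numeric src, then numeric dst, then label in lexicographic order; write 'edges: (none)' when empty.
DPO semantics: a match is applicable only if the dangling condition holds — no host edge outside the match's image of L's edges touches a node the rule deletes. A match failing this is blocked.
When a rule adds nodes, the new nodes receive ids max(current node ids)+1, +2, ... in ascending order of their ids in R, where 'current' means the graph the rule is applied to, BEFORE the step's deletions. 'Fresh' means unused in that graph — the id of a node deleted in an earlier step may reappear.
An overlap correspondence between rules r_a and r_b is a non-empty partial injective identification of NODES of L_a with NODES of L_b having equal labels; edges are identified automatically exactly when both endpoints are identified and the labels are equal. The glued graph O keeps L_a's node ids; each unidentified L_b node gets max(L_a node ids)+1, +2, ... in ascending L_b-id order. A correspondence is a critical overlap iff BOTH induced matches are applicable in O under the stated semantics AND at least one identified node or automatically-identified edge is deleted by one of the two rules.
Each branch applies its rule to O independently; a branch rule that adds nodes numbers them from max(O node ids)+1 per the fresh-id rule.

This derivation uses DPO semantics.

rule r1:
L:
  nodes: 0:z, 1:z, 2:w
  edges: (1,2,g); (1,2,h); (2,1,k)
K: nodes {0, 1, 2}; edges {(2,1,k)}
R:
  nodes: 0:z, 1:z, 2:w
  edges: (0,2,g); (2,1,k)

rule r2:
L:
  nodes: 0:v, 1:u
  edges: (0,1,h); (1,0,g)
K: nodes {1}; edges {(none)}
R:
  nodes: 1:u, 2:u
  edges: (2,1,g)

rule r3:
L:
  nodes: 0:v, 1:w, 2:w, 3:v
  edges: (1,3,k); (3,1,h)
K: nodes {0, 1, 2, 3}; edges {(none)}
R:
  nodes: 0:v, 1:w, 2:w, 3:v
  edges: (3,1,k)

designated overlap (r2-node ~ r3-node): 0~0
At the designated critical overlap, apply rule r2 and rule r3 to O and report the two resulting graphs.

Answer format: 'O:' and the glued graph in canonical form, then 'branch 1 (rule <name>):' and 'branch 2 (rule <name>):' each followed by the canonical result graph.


O:
nodes: 0:v, 1:u, 2:w, 3:w, 4:v
edges: (0,1,h); (1,0,g); (2,4,k); (4,2,h)
branch 1 (rule r2):
nodes: 1:u, 2:w, 3:w, 4:v, 5:u
edges: (2,4,k); (4,2,h); (5,1,g)
branch 2 (rule r3):
nodes: 0:v, 1:u, 2:w, 3:w, 4:v
edges: (0,1,h); (1,0,g); (4,2,k)
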